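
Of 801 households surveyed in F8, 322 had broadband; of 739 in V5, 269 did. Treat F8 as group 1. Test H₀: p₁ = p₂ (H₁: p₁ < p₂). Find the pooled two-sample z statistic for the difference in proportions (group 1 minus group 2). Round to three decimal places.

z = 1.532

p̂₁ = 322/801 ≈ 0.40200, p̂₂ = 269/739 ≈ 0.36401.
Pooled p̂ = (322+269)/(801+739) = 591/1540 = 0.38377.
SE = √(p̂(1−p̂)(1/n₁+1/n₂)) = √(0.38377·0.61623·0.00260162) = √(0.000615256) = 0.02480.
z = (0.40200 − 0.36401)/0.02480 = 0.03799/0.02480 = 1.532.
p-value = P(Z < 1.532) ≈ 0.9372.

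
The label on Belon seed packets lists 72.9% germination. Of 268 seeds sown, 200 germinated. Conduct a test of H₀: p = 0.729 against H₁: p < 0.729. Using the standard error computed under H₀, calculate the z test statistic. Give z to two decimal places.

p̂ = 200/268 ≈ 0.7463.
Under H₀, SE = √(0.729·0.271/268) = √(0.00073716) = 0.0272.
z = (0.7463 − 0.729)/0.0272 = 0.0173/0.0272 = 0.64.

z = 0.64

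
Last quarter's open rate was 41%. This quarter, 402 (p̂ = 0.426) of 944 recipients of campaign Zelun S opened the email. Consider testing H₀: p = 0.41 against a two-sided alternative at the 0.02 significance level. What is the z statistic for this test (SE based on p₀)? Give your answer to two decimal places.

p̂ = 402/944 = 0.4258.
SE = √(p₀(1−p₀)/n) = √(0.2419/944) = 0.0160.
z = (0.4258 − 0.41)/0.0160 = 0.0158/0.0160 = 0.99.
p-value = 2·P(Z > 0.990) ≈ 0.3222; since p > α = 0.02, fail to reject H₀.

z = 0.99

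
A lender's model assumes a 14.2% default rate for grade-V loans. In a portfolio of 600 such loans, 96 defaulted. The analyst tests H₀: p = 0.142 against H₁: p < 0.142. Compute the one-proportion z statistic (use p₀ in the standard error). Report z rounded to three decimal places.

z = 1.263

p̂ = 96/600 = 0.16000.
Standard error under H₀: √(0.142×0.858/600) = 0.01425.
z = (0.16000 − 0.142)/0.01425 = 0.01800/0.01425 = 1.263.
p-value = P(Z < 1.263) ≈ 0.8967.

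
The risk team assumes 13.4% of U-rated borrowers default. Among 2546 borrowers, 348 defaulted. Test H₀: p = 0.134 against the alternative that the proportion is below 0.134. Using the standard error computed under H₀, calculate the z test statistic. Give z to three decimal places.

p̂ = 348/2546 ≈ 0.136685.
SE = √(p₀(1−p₀)/n) = √(0.11604/2546) = 0.006751.
z = (0.136685 − 0.134)/0.006751 = 0.002685/0.006751 = 0.398.

z = 0.398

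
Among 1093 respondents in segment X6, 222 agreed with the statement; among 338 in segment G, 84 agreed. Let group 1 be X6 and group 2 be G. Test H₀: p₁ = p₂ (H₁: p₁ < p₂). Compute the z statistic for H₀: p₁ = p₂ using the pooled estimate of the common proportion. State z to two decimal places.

z = -1.78

p̂₁ = 222/1093 = 0.2031, p̂₂ = 84/338 = 0.2485.
Pooled p̂ = (222+84)/(1093+338) = 306/1431 = 0.2138.
SE = √(p̂(1−p̂)(1/n₁+1/n₂)) = √(0.2138·0.7862·0.00387349) = √(0.000651175) = 0.0255.
z = (0.2031 − 0.2485)/0.0255 = -0.0454/0.0255 = -1.78.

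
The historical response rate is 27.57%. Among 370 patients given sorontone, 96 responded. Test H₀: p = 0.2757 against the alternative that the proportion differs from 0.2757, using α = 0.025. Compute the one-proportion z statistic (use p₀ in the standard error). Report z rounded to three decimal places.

p̂ = 96/370 = 0.25946.
Under H₀, SE = √(0.2757·0.7243/370) = √(0.000539701) = 0.02323.
z = (0.25946 − 0.2757)/0.02323 = -0.01624/0.02323 = -0.699.
Two-sided p-value ≈ 2·Φ(−0.699) = 0.4845. With α = 0.025, fail to reject H₀.

z = -0.699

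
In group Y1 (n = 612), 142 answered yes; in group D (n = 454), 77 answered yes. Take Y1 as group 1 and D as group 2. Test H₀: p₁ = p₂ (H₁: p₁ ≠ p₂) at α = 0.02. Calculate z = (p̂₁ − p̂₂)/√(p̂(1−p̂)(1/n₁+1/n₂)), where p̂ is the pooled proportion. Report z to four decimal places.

z = 2.4944

p̂₁ = 142/612 ≈ 0.232026, p̂₂ = 77/454 ≈ 0.169604.
Pooled p̂ = (142+77)/(612+454) = 219/1066 = 0.205441.
SE = √(0.163235 × 0.00383663) = 0.025025.
z = (0.232026 − 0.169604)/0.025025 = 0.062422/0.025025 = 2.4944.
p-value = 2·P(Z > 2.494) ≈ 0.0126; since p < α = 0.02, reject H₀.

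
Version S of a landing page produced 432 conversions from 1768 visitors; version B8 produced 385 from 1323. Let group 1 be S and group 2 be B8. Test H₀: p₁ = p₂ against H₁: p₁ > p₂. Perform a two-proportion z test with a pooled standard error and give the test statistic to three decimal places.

z = -2.911

p̂₁ = 432/1768 = 0.24434, p̂₂ = 385/1323 = 0.29101.
Pooled p̂ = (432+385)/(1768+1323) = 817/3091 = 0.26432.
SE = √(p̂(1−p̂)(1/n₁+1/n₂)) = √(0.26432·0.73568·0.00132147) = √(0.000256963) = 0.01603.
z = (0.24434 − 0.29101)/0.01603 = -0.04667/0.01603 = -2.911.
p-value = P(Z > -2.911) ≈ 0.9982.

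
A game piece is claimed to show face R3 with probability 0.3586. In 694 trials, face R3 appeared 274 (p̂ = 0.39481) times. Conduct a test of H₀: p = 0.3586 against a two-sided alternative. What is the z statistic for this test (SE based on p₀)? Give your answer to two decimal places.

z = 1.99

p̂ = 274/694 ≈ 0.3948.
Under H₀, SE = √(0.3586·0.6414/694) = √(0.000331421) = 0.0182.
z = (0.3948 − 0.3586)/0.0182 = 0.0362/0.0182 = 1.99.
Two-sided p-value ≈ 2·Φ(−1.989) = 0.0467.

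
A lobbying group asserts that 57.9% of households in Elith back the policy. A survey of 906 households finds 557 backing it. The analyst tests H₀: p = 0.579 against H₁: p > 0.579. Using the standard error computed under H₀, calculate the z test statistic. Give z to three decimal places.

z = 2.182

p̂ = 557/906 = 0.61479.
Under H₀, SE = √(0.579·0.421/906) = √(0.00026905) = 0.01640.
z = (0.61479 − 0.579)/0.01640 = 0.03579/0.01640 = 2.182.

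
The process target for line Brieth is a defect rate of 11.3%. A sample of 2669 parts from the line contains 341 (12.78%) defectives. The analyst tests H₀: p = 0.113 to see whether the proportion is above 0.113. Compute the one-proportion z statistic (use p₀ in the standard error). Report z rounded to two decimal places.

p̂ = 341/2669 = 0.12776.
Under H₀, SE = √(0.113·0.887/2669) = √(3.75538e-05) = 0.00613.
z = (0.12776 − 0.113)/0.00613 = 0.01476/0.00613 = 2.41.
p-value = P(Z > 2.409) ≈ 0.0080.

z = 2.41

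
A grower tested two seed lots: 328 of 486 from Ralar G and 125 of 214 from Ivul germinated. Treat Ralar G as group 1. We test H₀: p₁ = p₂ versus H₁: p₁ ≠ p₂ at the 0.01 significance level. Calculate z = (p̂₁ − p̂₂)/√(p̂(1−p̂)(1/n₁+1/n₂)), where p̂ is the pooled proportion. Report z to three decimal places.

z = 2.316

p̂₁ = 328/486 ≈ 0.67490, p̂₂ = 125/214 ≈ 0.58411.
Pooled p̂ = (328+125)/(486+214) = 453/700 = 0.64714.
SE = √(0.228349 × 0.00673051) = 0.03920.
z = (0.67490 − 0.58411)/0.03920 = 0.09079/0.03920 = 2.316.
Two-sided p-value ≈ 2·Φ(−2.316) = 0.0206; since p > α = 0.01, fail to reject H₀.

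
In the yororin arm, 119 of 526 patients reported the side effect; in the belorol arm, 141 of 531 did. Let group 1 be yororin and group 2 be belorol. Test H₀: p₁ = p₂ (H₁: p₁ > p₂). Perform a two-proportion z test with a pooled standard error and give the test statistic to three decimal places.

p̂₁ = 119/526 ≈ 0.226236, p̂₂ = 141/531 ≈ 0.265537.
Pooled p̂ = (119+141)/(526+531) = 260/1057 = 0.245979.
SE = √(0.185473 × 0.00378438) = 0.026493.
z = (0.226236 − 0.265537)/0.026493 = -0.039301/0.026493 = -1.483.
p-value = P(Z > -1.483) ≈ 0.9310.

z = -1.483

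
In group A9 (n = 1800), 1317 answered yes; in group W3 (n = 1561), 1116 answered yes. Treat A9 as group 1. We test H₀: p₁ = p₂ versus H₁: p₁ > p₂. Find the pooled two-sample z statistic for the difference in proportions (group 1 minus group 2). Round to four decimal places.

z = 1.0827

p̂₁ = 1317/1800 = 0.731667, p̂₂ = 1116/1561 = 0.714926.
Pooled p̂ = (1317+1116)/(1800+1561) = 2433/3361 = 0.723892.
SE = √(0.199873 × 0.00119617) = 0.015462.
z = (0.731667 − 0.714926)/0.015462 = 0.016741/0.015462 = 1.0827.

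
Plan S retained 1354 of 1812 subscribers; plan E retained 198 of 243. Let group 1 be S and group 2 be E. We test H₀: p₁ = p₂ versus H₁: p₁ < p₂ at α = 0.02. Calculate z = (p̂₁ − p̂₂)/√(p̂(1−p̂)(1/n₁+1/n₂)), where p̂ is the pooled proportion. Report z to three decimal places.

p̂₁ = 1354/1812 ≈ 0.74724, p̂₂ = 198/243 ≈ 0.81481.
Pooled p̂ = (1354+198)/(1812+243) = 1552/2055 = 0.75523.
SE = √(p̂(1−p̂)(1/n₁+1/n₂)) = √(0.75523·0.24477·0.0046671) = √(0.000862747) = 0.02937.
z = (0.74724 − 0.81481)/0.02937 = -0.06757/0.02937 = -2.301.
p-value = P(Z < -2.301) ≈ 0.0107, so at α = 0.02 we reject H₀.

z = -2.301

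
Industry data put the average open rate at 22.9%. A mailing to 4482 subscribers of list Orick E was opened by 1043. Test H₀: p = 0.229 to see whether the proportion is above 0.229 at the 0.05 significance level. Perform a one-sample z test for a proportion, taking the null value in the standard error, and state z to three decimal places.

p̂ = 1043/4482 ≈ 0.23271.
SE = √(p₀(1−p₀)/n) = √(0.17656/4482) = 0.00628.
z = (0.23271 − 0.229)/0.00628 = 0.00371/0.00628 = 0.591.
p-value = P(Z > 0.591) ≈ 0.2773, so at α = 0.05 we fail to reject H₀.

z = 0.591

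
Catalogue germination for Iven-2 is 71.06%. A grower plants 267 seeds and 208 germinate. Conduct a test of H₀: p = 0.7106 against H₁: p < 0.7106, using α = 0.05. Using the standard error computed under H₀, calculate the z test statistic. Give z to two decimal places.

p̂ = 208/267 ≈ 0.77903.
SE = √(p₀(1−p₀)/n) = √(0.20565/267) = 0.02775.
z = (0.77903 − 0.7106)/0.02775 = 0.06843/0.02775 = 2.47.
p-value = P(Z < 2.466) ≈ 0.9932, so at α = 0.05 we fail to reject H₀.

z = 2.47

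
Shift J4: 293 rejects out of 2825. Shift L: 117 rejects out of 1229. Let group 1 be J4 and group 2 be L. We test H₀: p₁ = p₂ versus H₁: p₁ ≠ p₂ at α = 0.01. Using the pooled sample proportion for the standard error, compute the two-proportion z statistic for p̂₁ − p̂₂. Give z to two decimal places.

z = 0.83

p̂₁ = 293/2825 = 0.1037, p̂₂ = 117/1229 = 0.0952.
Pooled p̂ = (293+117)/(2825+1229) = 410/4054 = 0.1011.
SE = √(p̂(1−p̂)(1/n₁+1/n₂)) = √(0.1011·0.8989·0.00116765) = √(0.000106147) = 0.0103.
z = (0.1037 − 0.0952)/0.0103 = 0.0085/0.0103 = 0.83.
Two-sided p-value ≈ 2·Φ(−0.827) = 0.4084; since p > α = 0.01, fail to reject H₀.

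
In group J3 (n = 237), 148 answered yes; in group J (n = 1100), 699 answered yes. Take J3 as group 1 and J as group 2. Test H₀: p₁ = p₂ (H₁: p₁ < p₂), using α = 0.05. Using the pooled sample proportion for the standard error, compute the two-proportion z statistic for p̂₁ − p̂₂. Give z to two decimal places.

p̂₁ = 148/237 = 0.6245, p̂₂ = 699/1100 = 0.6355.
Pooled p̂ = (148+699)/(237+1100) = 847/1337 = 0.6335.
SE = √(0.232176 × 0.0051285) = 0.0345.
z = (0.6245 − 0.6355)/0.0345 = -0.0110/0.0345 = -0.32.
p-value = P(Z < -0.318) ≈ 0.3751. With α = 0.05, fail to reject H₀.

z = -0.32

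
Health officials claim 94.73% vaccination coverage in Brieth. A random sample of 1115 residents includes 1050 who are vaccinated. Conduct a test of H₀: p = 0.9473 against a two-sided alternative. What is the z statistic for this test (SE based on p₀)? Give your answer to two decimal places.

p̂ = 1050/1115 ≈ 0.9417.
SE = √(p₀(1−p₀)/n) = √(0.049923/1115) = 0.0067.
z = (0.9417 − 0.9473)/0.0067 = -0.0056/0.0067 = -0.84.
Two-sided p-value ≈ 2·Φ(−0.836) = 0.4030.

z = -0.84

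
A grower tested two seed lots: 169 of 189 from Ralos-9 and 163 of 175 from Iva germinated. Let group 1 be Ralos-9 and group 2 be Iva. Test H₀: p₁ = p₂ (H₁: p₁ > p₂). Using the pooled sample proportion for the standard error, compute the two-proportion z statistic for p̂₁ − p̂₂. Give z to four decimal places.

z = -1.2539

p̂₁ = 169/189 = 0.894180, p̂₂ = 163/175 = 0.931429.
Pooled p̂ = (169+163)/(189+175) = 332/364 = 0.912088.
SE = √(p̂(1−p̂)(1/n₁+1/n₂)) = √(0.912088·0.087912·0.0110053) = √(0.000882443) = 0.029706.
z = (0.894180 − 0.931429)/0.029706 = -0.037249/0.029706 = -1.2539.
p-value = P(Z > -1.254) ≈ 0.8951.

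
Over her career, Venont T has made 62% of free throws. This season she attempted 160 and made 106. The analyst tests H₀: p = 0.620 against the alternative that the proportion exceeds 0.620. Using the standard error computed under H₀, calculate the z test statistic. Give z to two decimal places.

p̂ = 106/160 = 0.6625.
Under H₀, SE = √(0.62·0.38/160) = √(0.0014725) = 0.0384.
z = (0.6625 − 0.62)/0.0384 = 0.0425/0.0384 = 1.11.
p-value = P(Z > 1.108) ≈ 0.1340.

z = 1.11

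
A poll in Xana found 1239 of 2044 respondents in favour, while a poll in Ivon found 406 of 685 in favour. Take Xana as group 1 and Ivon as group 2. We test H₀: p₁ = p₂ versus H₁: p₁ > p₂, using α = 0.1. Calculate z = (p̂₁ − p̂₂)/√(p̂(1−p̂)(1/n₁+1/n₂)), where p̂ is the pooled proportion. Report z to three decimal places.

p̂₁ = 1239/2044 ≈ 0.60616, p̂₂ = 406/685 ≈ 0.59270.
Pooled p̂ = (1239+406)/(2044+685) = 1645/2729 = 0.60278.
SE = √(p̂(1−p̂)(1/n₁+1/n₂)) = √(0.60278·0.39722·0.00194909) = √(0.000466681) = 0.02160.
z = (0.60616 − 0.59270)/0.02160 = 0.01346/0.02160 = 0.623.
p-value = P(Z > 0.623) ≈ 0.2666; since p > α = 0.1, fail to reject H₀.

z = 0.623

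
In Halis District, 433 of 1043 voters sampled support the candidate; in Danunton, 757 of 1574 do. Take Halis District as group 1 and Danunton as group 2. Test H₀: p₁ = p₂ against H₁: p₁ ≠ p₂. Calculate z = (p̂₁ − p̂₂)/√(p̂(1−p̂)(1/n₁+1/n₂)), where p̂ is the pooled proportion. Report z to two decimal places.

z = -3.31

p̂₁ = 433/1043 = 0.4151, p̂₂ = 757/1574 = 0.4809.
Pooled p̂ = (433+757)/(1043+1574) = 1190/2617 = 0.4547.
SE = √(p̂(1−p̂)(1/n₁+1/n₂)) = √(0.4547·0.5453·0.0015941) = √(0.000395256) = 0.0199.
z = (0.4151 − 0.4809)/0.0199 = -0.0658/0.0199 = -3.31.
Two-sided p-value ≈ 2·Φ(−3.309) = 0.0009.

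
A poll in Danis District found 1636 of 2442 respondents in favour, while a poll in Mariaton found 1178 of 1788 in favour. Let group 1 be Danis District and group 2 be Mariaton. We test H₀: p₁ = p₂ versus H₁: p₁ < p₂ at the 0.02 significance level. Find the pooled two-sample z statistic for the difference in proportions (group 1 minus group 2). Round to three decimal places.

z = 0.756

p̂₁ = 1636/2442 = 0.66994, p̂₂ = 1178/1788 = 0.65884.
Pooled p̂ = (1636+1178)/(2442+1788) = 2814/4230 = 0.66525.
SE = √(p̂(1−p̂)(1/n₁+1/n₂)) = √(0.66525·0.33475·0.000968785) = √(0.000215742) = 0.01469.
z = (0.66994 − 0.65884)/0.01469 = 0.01110/0.01469 = 0.756.
p-value = P(Z < 0.756) ≈ 0.7752; since p > α = 0.02, fail to reject H₀.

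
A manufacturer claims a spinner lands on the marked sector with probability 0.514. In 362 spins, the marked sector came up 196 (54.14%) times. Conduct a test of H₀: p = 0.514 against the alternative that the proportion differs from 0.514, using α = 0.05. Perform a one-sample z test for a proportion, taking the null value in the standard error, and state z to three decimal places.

z = 1.044

p̂ = 196/362 ≈ 0.541436.
Standard error under H₀: √(0.514×0.486/362) = 0.026269.
z = (0.541436 − 0.514)/0.026269 = 0.027436/0.026269 = 1.044.
Two-sided p-value ≈ 2·Φ(−1.044) = 0.2963, so at α = 0.05 we fail to reject H₀.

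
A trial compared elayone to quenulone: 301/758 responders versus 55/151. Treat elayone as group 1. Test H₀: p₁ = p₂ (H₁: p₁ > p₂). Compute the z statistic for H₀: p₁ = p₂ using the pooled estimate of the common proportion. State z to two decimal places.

p̂₁ = 301/758 ≈ 0.3971, p̂₂ = 55/151 ≈ 0.3642.
Pooled p̂ = (301+55)/(758+151) = 356/909 = 0.3916.
SE = √(0.238258 × 0.00794178) = 0.0435.
z = (0.3971 − 0.3642)/0.0435 = 0.0329/0.0435 = 0.76.

z = 0.76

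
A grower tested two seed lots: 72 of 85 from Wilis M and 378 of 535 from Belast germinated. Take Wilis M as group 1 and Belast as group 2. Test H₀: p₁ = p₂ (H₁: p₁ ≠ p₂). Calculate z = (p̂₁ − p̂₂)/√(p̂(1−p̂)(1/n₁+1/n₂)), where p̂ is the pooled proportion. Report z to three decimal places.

p̂₁ = 72/85 = 0.84706, p̂₂ = 378/535 = 0.70654.
Pooled p̂ = (72+378)/(85+535) = 450/620 = 0.72581.
SE = √(p̂(1−p̂)(1/n₁+1/n₂)) = √(0.72581·0.27419·0.0136339) = √(0.0027133) = 0.05209.
z = (0.84706 − 0.70654)/0.05209 = 0.14052/0.05209 = 2.698.
p-value = 2·P(Z > 2.698) ≈ 0.0070.

z = 2.698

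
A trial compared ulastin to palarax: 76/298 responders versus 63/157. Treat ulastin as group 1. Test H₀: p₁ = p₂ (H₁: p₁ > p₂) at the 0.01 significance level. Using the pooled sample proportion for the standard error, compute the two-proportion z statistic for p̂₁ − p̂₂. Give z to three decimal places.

z = -3.219

p̂₁ = 76/298 ≈ 0.255034, p̂₂ = 63/157 ≈ 0.401274.
Pooled p̂ = (76+63)/(298+157) = 139/455 = 0.305495.
SE = √(0.212168 × 0.00972513) = 0.045424.
z = (0.255034 − 0.401274)/0.045424 = -0.146240/0.045424 = -3.219.
p-value = P(Z > -3.219) ≈ 0.9994. With α = 0.01, fail to reject H₀.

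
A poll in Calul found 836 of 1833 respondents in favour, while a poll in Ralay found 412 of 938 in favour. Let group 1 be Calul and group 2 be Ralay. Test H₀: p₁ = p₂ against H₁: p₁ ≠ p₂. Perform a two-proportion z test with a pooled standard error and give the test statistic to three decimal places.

p̂₁ = 836/1833 ≈ 0.45608, p̂₂ = 412/938 ≈ 0.43923.
Pooled p̂ = (836+412)/(1833+938) = 1248/2771 = 0.45038.
SE = √(0.247538 × 0.00161165) = 0.01997.
z = (0.45608 − 0.43923)/0.01997 = 0.01685/0.01997 = 0.844.

z = 0.844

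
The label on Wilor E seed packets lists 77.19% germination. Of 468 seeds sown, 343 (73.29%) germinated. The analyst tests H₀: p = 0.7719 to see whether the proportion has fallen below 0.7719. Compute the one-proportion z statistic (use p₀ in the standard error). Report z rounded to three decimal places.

z = -2.010

p̂ = 343/468 = 0.73291.
Under H₀, SE = √(0.7719·0.2281/468) = √(0.000376219) = 0.01940.
z = (0.73291 − 0.7719)/0.01940 = -0.03899/0.01940 = -2.010.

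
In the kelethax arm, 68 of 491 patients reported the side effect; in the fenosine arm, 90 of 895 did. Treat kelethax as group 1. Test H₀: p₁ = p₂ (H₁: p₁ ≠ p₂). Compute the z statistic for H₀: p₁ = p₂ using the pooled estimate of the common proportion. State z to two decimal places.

p̂₁ = 68/491 ≈ 0.1385, p̂₂ = 90/895 ≈ 0.1006.
Pooled p̂ = (68+90)/(491+895) = 158/1386 = 0.1140.
SE = √(p̂(1−p̂)(1/n₁+1/n₂)) = √(0.1140·0.8860·0.00315398) = √(0.000318557) = 0.0178.
z = (0.1385 − 0.1006)/0.0178 = 0.0379/0.0178 = 2.13.
p-value = 2·P(Z > 2.125) ≈ 0.0336.

z = 2.13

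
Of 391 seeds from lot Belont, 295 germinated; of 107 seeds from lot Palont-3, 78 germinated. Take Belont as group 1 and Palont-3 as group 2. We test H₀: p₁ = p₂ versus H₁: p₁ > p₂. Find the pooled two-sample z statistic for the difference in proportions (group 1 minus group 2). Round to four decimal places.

p̂₁ = 295/391 = 0.754476, p̂₂ = 78/107 = 0.728972.
Pooled p̂ = (295+78)/(391+107) = 373/498 = 0.748996.
SE = √(p̂(1−p̂)(1/n₁+1/n₂)) = √(0.748996·0.251004·0.0119033) = √(0.00223784) = 0.047306.
z = (0.754476 − 0.728972)/0.047306 = 0.025504/0.047306 = 0.5391.

z = 0.5391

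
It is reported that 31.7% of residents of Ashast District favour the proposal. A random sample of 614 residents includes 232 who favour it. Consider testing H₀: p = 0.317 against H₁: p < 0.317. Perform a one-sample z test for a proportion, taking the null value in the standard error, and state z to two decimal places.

p̂ = 232/614 = 0.3779.
Under H₀, SE = √(0.317·0.683/614) = √(0.000352624) = 0.0188.
z = (0.3779 − 0.317)/0.0188 = 0.0609/0.0188 = 3.24.
p-value = P(Z < 3.240) ≈ 0.9994.

z = 3.24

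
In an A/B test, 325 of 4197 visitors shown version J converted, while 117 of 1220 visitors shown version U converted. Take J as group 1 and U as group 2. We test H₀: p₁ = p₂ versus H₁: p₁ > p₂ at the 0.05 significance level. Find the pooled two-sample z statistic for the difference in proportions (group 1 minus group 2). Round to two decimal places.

z = -2.07

p̂₁ = 325/4197 = 0.07744, p̂₂ = 117/1220 = 0.09590.
Pooled p̂ = (325+117)/(4197+1220) = 442/5417 = 0.08159.
SE = √(0.0749372 × 0.00105794) = 0.00890.
z = (0.07744 − 0.09590)/0.00890 = -0.01846/0.00890 = -2.07.
p-value = P(Z > -2.074) ≈ 0.9810; since p > α = 0.05, fail to reject H₀.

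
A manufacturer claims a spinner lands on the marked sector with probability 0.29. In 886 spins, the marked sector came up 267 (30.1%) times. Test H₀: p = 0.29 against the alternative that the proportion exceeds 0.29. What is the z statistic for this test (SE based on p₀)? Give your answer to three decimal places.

z = 0.745

p̂ = 267/886 ≈ 0.30135.
Standard error under H₀: √(0.29×0.71/886) = 0.01524.
z = (0.30135 − 0.29)/0.01524 = 0.01135/0.01524 = 0.745.
p-value = P(Z > 0.745) ≈ 0.2282.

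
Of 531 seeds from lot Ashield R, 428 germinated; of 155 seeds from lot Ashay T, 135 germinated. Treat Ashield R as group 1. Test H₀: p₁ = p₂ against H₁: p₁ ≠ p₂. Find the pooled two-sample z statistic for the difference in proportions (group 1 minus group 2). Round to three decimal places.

p̂₁ = 428/531 = 0.80603, p̂₂ = 135/155 = 0.87097.
Pooled p̂ = (428+135)/(531+155) = 563/686 = 0.82070.
SE = √(0.147152 × 0.00833485) = 0.03502.
z = (0.80603 − 0.87097)/0.03502 = -0.06494/0.03502 = -1.854.

z = -1.854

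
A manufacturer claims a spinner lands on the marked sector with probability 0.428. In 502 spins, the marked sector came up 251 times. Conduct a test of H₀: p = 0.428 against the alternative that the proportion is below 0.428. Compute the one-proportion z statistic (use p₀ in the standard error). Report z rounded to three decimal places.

p̂ = 251/502 = 0.500000.
SE = √(p₀(1−p₀)/n) = √(0.24482/502) = 0.022084.
z = (0.500000 − 0.428)/0.022084 = 0.072000/0.022084 = 3.260.
p-value = P(Z < 3.260) ≈ 0.9994.

z = 3.260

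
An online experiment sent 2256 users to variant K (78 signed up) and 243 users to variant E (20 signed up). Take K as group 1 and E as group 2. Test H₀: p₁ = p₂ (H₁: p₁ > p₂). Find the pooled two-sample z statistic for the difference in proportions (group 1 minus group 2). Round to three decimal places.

p̂₁ = 78/2256 ≈ 0.034574, p̂₂ = 20/243 ≈ 0.082305.
Pooled p̂ = (78+20)/(2256+243) = 98/2499 = 0.039216.
SE = √(p̂(1−p̂)(1/n₁+1/n₂)) = √(0.039216·0.960784·0.00455849) = √(0.000171754) = 0.013105.
z = (0.034574 − 0.082305)/0.013105 = -0.047731/0.013105 = -3.642.
p-value = P(Z > -3.642) ≈ 0.9999.

z = -3.642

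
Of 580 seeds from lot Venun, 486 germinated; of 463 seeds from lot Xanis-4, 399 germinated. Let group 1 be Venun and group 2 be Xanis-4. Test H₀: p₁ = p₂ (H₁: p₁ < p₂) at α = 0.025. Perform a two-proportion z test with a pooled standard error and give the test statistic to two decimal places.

p̂₁ = 486/580 = 0.8379, p̂₂ = 399/463 = 0.8618.
Pooled p̂ = (486+399)/(580+463) = 885/1043 = 0.8485.
SE = √(p̂(1−p̂)(1/n₁+1/n₂)) = √(0.8485·0.1515·0.00388397) = √(0.000499237) = 0.0223.
z = (0.8379 − 0.8618)/0.0223 = -0.0239/0.0223 = -1.07.
p-value = P(Z < -1.067) ≈ 0.1430. With α = 0.025, fail to reject H₀.

z = -1.07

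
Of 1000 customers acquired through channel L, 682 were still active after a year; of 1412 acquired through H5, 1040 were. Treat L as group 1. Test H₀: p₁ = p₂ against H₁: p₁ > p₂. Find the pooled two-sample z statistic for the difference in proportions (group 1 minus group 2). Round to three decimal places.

p̂₁ = 682/1000 = 0.68200, p̂₂ = 1040/1412 = 0.73654.
Pooled p̂ = (682+1040)/(1000+1412) = 1722/2412 = 0.71393.
SE = √(0.204234 × 0.00170822) = 0.01868.
z = (0.68200 − 0.73654)/0.01868 = -0.05454/0.01868 = -2.920.
p-value = P(Z > -2.920) ≈ 0.9983.

z = -2.920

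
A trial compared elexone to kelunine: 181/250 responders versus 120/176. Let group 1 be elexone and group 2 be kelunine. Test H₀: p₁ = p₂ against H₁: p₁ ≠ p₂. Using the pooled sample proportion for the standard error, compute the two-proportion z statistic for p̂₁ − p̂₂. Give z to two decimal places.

z = 0.94

p̂₁ = 181/250 ≈ 0.7240, p̂₂ = 120/176 ≈ 0.6818.
Pooled p̂ = (181+120)/(250+176) = 301/426 = 0.7066.
SE = √(p̂(1−p̂)(1/n₁+1/n₂)) = √(0.7066·0.2934·0.00968182) = √(0.00200731) = 0.0448.
z = (0.7240 − 0.6818)/0.0448 = 0.0422/0.0448 = 0.94.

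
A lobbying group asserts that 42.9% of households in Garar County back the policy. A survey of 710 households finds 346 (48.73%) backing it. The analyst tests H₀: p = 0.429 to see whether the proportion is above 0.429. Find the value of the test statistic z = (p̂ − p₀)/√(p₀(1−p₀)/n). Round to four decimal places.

p̂ = 346/710 = 0.4873239.
Standard error under H₀: √(0.429×0.571/710) = 0.0185745.
z = (0.4873239 − 0.429)/0.0185745 = 0.0583239/0.0185745 = 3.1400.
p-value = P(Z > 3.140) ≈ 0.0008.

z = 3.1400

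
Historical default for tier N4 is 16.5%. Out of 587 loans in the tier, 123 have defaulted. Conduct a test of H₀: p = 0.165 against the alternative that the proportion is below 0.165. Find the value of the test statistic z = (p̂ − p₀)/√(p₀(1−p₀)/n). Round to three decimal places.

p̂ = 123/587 ≈ 0.20954.
Standard error under H₀: √(0.165×0.835/587) = 0.01532.
z = (0.20954 − 0.165)/0.01532 = 0.04454/0.01532 = 2.907.
p-value = P(Z < 2.907) ≈ 0.9982.

z = 2.907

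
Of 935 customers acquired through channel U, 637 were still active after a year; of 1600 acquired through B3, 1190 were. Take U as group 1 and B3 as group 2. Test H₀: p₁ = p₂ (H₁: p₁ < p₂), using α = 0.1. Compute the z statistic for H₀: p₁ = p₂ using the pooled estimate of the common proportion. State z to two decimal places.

p̂₁ = 637/935 ≈ 0.6813, p̂₂ = 1190/1600 ≈ 0.7438.
Pooled p̂ = (637+1190)/(935+1600) = 1827/2535 = 0.7207.
SE = √(p̂(1−p̂)(1/n₁+1/n₂)) = √(0.7207·0.2793·0.00169452) = √(0.000341085) = 0.0185.
z = (0.6813 − 0.7438)/0.0185 = -0.0625/0.0185 = -3.38.
p-value = P(Z < -3.382) ≈ 0.0004; since p < α = 0.1, reject H₀.

z = -3.38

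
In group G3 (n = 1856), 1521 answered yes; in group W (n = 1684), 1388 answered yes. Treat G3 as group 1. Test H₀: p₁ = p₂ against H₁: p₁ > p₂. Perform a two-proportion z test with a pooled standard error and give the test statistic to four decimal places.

z = -0.3667

p̂₁ = 1521/1856 = 0.8195043, p̂₂ = 1388/1684 = 0.8242280.
Pooled p̂ = (1521+1388)/(1856+1684) = 2909/3540 = 0.8217514.
SE = √(0.146476 × 0.00113262) = 0.0128803.
z = (0.8195043 − 0.8242280)/0.0128803 = -0.0047237/0.0128803 = -0.3667.
p-value = P(Z > -0.367) ≈ 0.6431.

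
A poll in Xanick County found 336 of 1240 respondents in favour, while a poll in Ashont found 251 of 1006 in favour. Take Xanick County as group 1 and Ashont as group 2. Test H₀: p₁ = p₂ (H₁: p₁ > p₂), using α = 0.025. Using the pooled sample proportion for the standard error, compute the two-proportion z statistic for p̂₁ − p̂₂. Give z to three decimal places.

z = 1.151

p̂₁ = 336/1240 = 0.270968, p̂₂ = 251/1006 = 0.249503.
Pooled p̂ = (336+251)/(1240+1006) = 587/2246 = 0.261354.
SE = √(0.193048 × 0.00180049) = 0.018644.
z = (0.270968 − 0.249503)/0.018644 = 0.021465/0.018644 = 1.151.
p-value = P(Z > 1.151) ≈ 0.1248, so at α = 0.025 we fail to reject H₀.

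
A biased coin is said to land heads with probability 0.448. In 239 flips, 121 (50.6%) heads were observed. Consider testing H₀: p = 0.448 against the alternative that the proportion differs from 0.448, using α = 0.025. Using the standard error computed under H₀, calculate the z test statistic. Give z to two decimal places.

z = 1.81

p̂ = 121/239 ≈ 0.5063.
SE = √(p₀(1−p₀)/n) = √(0.2473/239) = 0.0322.
z = (0.5063 − 0.448)/0.0322 = 0.0583/0.0322 = 1.81.
p-value = 2·P(Z > 1.812) ≈ 0.0700. With α = 0.025, fail to reject H₀.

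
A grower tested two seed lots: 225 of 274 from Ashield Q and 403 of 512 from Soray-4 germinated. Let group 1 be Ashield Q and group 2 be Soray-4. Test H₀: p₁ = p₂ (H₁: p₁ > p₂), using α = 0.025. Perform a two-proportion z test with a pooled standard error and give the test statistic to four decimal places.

p̂₁ = 225/274 ≈ 0.821168, p̂₂ = 403/512 ≈ 0.787109.
Pooled p̂ = (225+403)/(274+512) = 628/786 = 0.798982.
SE = √(p̂(1−p̂)(1/n₁+1/n₂)) = √(0.798982·0.201018·0.00560276) = √(0.000899857) = 0.029998.
z = (0.821168 − 0.787109)/0.029998 = 0.034059/0.029998 = 1.1354.
p-value = P(Z > 1.135) ≈ 0.1281. With α = 0.025, fail to reject H₀.

z = 1.1354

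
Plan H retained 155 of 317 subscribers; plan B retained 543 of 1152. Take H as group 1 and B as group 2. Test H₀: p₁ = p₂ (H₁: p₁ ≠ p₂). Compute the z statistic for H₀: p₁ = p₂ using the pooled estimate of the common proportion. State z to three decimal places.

p̂₁ = 155/317 = 0.48896, p̂₂ = 543/1152 = 0.47135.
Pooled p̂ = (155+543)/(317+1152) = 698/1469 = 0.47515.
SE = √(p̂(1−p̂)(1/n₁+1/n₂)) = √(0.47515·0.52485·0.00402263) = √(0.00100317) = 0.03167.
z = (0.48896 − 0.47135)/0.03167 = 0.01761/0.03167 = 0.556.
p-value = 2·P(Z > 0.556) ≈ 0.5783.

z = 0.556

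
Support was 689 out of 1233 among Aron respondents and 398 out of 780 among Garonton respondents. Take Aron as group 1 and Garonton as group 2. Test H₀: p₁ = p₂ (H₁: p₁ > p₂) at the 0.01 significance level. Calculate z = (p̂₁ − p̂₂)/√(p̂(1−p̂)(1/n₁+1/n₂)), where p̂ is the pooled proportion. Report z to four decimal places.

p̂₁ = 689/1233 = 0.558800, p̂₂ = 398/780 = 0.510256.
Pooled p̂ = (689+398)/(1233+780) = 1087/2013 = 0.539990.
SE = √(p̂(1−p̂)(1/n₁+1/n₂)) = √(0.539990·0.460010·0.00209308) = √(0.000519923) = 0.022802.
z = (0.558800 − 0.510256)/0.022802 = 0.048544/0.022802 = 2.1289.
p-value = P(Z > 2.129) ≈ 0.0166. With α = 0.01, fail to reject H₀.

z = 2.1289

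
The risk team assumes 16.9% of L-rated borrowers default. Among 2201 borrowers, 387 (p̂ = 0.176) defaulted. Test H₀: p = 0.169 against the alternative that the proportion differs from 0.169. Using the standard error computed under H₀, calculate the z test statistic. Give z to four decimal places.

z = 0.8549

p̂ = 387/2201 ≈ 0.175829.
Standard error under H₀: √(0.169×0.831/2201) = 0.007988.
z = (0.175829 − 0.169)/0.007988 = 0.006829/0.007988 = 0.8549.
p-value = 2·P(Z > 0.855) ≈ 0.3926.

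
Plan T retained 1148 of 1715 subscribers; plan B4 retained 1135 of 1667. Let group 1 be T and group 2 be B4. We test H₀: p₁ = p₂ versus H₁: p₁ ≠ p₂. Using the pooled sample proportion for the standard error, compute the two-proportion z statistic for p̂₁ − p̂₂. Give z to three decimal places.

p̂₁ = 1148/1715 = 0.66939, p̂₂ = 1135/1667 = 0.68086.
Pooled p̂ = (1148+1135)/(1715+1667) = 2283/3382 = 0.67504.
SE = √(p̂(1−p̂)(1/n₁+1/n₂)) = √(0.67504·0.32496·0.00118297) = √(0.000259496) = 0.01611.
z = (0.66939 − 0.68086)/0.01611 = -0.01147/0.01611 = -0.712.
Two-sided p-value ≈ 2·Φ(−0.712) = 0.4762.

z = -0.712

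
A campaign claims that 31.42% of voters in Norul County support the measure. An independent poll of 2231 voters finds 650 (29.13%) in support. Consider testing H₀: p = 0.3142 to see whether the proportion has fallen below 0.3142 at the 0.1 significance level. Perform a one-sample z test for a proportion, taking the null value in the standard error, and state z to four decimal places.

p̂ = 650/2231 ≈ 0.291349.
SE = √(p₀(1−p₀)/n) = √(0.21548/2231) = 0.009828.
z = (0.291349 − 0.3142)/0.009828 = -0.022851/0.009828 = -2.3251.
p-value = P(Z < -2.325) ≈ 0.0100. With α = 0.1, reject H₀.

z = -2.3251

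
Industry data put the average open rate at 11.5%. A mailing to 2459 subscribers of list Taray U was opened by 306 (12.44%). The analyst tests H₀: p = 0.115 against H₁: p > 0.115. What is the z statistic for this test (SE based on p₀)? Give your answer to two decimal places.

p̂ = 306/2459 = 0.1244.
SE = √(p₀(1−p₀)/n) = √(0.10178/2459) = 0.0064.
z = (0.1244 − 0.115)/0.0064 = 0.0094/0.0064 = 1.47.

z = 1.47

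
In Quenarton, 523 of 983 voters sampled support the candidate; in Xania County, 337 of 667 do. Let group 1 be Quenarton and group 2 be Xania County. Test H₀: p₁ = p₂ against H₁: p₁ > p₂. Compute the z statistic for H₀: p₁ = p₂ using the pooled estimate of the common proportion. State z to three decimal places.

z = 1.069

p̂₁ = 523/983 ≈ 0.53204, p̂₂ = 337/667 ≈ 0.50525.
Pooled p̂ = (523+337)/(983+667) = 860/1650 = 0.52121.
SE = √(p̂(1−p̂)(1/n₁+1/n₂)) = √(0.52121·0.47879·0.00251654) = √(0.000628004) = 0.02506.
z = (0.53204 − 0.50525)/0.02506 = 0.02679/0.02506 = 1.069.
p-value = P(Z > 1.069) ≈ 0.1425.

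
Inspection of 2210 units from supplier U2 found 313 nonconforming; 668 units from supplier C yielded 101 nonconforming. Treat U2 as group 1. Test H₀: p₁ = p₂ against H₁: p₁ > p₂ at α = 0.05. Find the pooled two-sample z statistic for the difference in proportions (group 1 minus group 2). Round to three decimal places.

z = -0.618

p̂₁ = 313/2210 = 0.14163, p̂₂ = 101/668 = 0.15120.
Pooled p̂ = (313+101)/(2210+668) = 414/2878 = 0.14385.
SE = √(0.123157 × 0.00194949) = 0.01549.
z = (0.14163 − 0.15120)/0.01549 = -0.00957/0.01549 = -0.618.
p-value = P(Z > -0.618) ≈ 0.7316. With α = 0.05, fail to reject H₀.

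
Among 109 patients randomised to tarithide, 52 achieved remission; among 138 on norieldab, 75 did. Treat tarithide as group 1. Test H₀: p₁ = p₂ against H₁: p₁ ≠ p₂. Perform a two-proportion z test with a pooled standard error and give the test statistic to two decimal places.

z = -1.04

p̂₁ = 52/109 ≈ 0.4771, p̂₂ = 75/138 ≈ 0.5435.
Pooled p̂ = (52+75)/(109+138) = 127/247 = 0.5142.
SE = √(p̂(1−p̂)(1/n₁+1/n₂)) = √(0.5142·0.4858·0.0164207) = √(0.00410188) = 0.0640.
z = (0.4771 − 0.5435)/0.0640 = -0.0664/0.0640 = -1.04.
p-value = 2·P(Z > 1.037) ≈ 0.2997.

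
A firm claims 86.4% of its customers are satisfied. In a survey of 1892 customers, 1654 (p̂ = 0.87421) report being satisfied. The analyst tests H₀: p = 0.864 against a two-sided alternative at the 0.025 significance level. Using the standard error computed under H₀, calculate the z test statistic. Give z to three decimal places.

z = 1.295

p̂ = 1654/1892 = 0.874207.
Standard error under H₀: √(0.864×0.136/1892) = 0.007881.
z = (0.874207 − 0.864)/0.007881 = 0.010207/0.007881 = 1.295.
p-value = 2·P(Z > 1.295) ≈ 0.1952; since p > α = 0.025, fail to reject H₀.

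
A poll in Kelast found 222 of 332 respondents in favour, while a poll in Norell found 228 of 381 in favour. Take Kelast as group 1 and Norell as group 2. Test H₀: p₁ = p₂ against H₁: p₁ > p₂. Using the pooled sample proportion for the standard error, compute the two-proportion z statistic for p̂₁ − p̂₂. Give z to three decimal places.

z = 1.939

p̂₁ = 222/332 = 0.66867, p̂₂ = 228/381 = 0.59843.
Pooled p̂ = (222+228)/(332+381) = 450/713 = 0.63114.
SE = √(0.232803 × 0.00563672) = 0.03622.
z = (0.66867 − 0.59843)/0.03622 = 0.07024/0.03622 = 1.939.
p-value = P(Z > 1.939) ≈ 0.0262.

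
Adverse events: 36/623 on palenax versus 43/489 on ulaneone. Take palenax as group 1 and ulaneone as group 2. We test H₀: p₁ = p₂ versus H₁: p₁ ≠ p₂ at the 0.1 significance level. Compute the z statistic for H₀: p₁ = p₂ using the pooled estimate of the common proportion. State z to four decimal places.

z = -1.9425

p̂₁ = 36/623 = 0.057785, p̂₂ = 43/489 = 0.087935.
Pooled p̂ = (36+43)/(623+489) = 79/1112 = 0.071043.
SE = √(p̂(1−p̂)(1/n₁+1/n₂)) = √(0.071043·0.928957·0.00365013) = √(0.000240894) = 0.015521.
z = (0.057785 − 0.087935)/0.015521 = -0.030150/0.015521 = -1.9425.
Two-sided p-value ≈ 2·Φ(−1.943) = 0.0521; since p < α = 0.1, reject H₀.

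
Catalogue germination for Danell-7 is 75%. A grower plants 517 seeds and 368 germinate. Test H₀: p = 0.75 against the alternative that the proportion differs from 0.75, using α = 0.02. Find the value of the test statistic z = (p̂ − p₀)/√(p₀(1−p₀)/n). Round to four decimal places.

p̂ = 368/517 ≈ 0.7117988.
SE = √(p₀(1−p₀)/n) = √(0.1875/517) = 0.0190439.
z = (0.7117988 − 0.75)/0.0190439 = -0.0382012/0.0190439 = -2.0060.
Two-sided p-value ≈ 2·Φ(−2.006) = 0.0449, so at α = 0.02 we fail to reject H₀.

z = -2.0060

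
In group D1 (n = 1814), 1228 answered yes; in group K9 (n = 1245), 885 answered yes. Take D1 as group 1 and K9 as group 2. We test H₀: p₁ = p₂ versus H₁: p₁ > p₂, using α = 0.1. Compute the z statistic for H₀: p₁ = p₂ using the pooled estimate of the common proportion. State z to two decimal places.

p̂₁ = 1228/1814 = 0.6770, p̂₂ = 885/1245 = 0.7108.
Pooled p̂ = (1228+885)/(1814+1245) = 2113/3059 = 0.6907.
SE = √(p̂(1−p̂)(1/n₁+1/n₂)) = √(0.6907·0.3093·0.00135448) = √(0.000289337) = 0.0170.
z = (0.6770 − 0.7108)/0.0170 = -0.0338/0.0170 = -1.99.
p-value = P(Z > -1.992) ≈ 0.9768; since p > α = 0.1, fail to reject H₀.

z = -1.99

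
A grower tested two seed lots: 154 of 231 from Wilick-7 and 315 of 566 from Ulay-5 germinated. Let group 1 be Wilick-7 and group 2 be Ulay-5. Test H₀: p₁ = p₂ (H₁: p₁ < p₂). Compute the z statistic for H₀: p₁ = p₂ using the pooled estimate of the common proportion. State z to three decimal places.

z = 2.866

p̂₁ = 154/231 ≈ 0.66667, p̂₂ = 315/566 ≈ 0.55654.
Pooled p̂ = (154+315)/(231+566) = 469/797 = 0.58846.
SE = √(p̂(1−p̂)(1/n₁+1/n₂)) = √(0.58846·0.41154·0.00609579) = √(0.00147625) = 0.03842.
z = (0.66667 − 0.55654)/0.03842 = 0.11013/0.03842 = 2.866.
p-value = P(Z < 2.866) ≈ 0.9979.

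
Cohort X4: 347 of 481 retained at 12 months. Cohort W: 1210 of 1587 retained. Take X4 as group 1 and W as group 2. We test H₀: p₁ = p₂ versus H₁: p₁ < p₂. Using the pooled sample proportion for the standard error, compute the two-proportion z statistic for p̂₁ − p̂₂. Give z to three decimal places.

p̂₁ = 347/481 ≈ 0.72141, p̂₂ = 1210/1587 ≈ 0.76244.
Pooled p̂ = (347+1210)/(481+1587) = 1557/2068 = 0.75290.
SE = √(0.186041 × 0.00270912) = 0.02245.
z = (0.72141 − 0.76244)/0.02245 = -0.04103/0.02245 = -1.828.
p-value = P(Z < -1.828) ≈ 0.0338.

z = -1.828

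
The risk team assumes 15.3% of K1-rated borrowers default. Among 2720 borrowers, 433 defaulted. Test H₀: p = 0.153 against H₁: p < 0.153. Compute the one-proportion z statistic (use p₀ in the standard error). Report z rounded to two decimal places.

p̂ = 433/2720 = 0.1592.
Under H₀, SE = √(0.153·0.847/2720) = √(4.76437e-05) = 0.0069.
z = (0.1592 − 0.153)/0.0069 = 0.0062/0.0069 = 0.90.

z = 0.90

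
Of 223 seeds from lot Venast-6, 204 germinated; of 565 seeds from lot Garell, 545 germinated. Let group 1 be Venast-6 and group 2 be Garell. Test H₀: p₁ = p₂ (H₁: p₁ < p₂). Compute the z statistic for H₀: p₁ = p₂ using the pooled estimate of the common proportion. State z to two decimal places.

z = -2.90

p̂₁ = 204/223 ≈ 0.9148, p̂₂ = 545/565 ≈ 0.9646.
Pooled p̂ = (204+545)/(223+565) = 749/788 = 0.9505.
SE = √(0.0470429 × 0.00625422) = 0.0172.
z = (0.9148 − 0.9646)/0.0172 = -0.0498/0.0172 = -2.90.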